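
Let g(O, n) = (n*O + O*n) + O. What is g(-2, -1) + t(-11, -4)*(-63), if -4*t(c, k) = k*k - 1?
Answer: 953/4 ≈ 238.25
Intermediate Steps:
t(c, k) = ¼ - k²/4 (t(c, k) = -(k*k - 1)/4 = -(k² - 1)/4 = -(-1 + k²)/4 = ¼ - k²/4)
g(O, n) = O + 2*O*n (g(O, n) = (O*n + O*n) + O = 2*O*n + O = O + 2*O*n)
g(-2, -1) + t(-11, -4)*(-63) = -2*(1 + 2*(-1)) + (¼ - ¼*(-4)²)*(-63) = -2*(1 - 2) + (¼ - ¼*16)*(-63) = -2*(-1) + (¼ - 4)*(-63) = 2 - 15/4*(-63) = 2 + 945/4 = 953/4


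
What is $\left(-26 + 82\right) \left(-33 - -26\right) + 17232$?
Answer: $16840$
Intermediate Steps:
$\left(-26 + 82\right) \left(-33 - -26\right) + 17232 = 56 \left(-33 + 26\right) + 17232 = 56 \left(-7\right) + 17232 = -392 + 17232 = 16840$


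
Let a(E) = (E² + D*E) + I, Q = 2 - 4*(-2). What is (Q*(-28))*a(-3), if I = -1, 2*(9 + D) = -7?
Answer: -12740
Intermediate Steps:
D = -25/2 (D = -9 + (½)*(-7) = -9 - 7/2 = -25/2 ≈ -12.500)
Q = 10 (Q = 2 + 8 = 10)
a(E) = -1 + E² - 25*E/2 (a(E) = (E² - 25*E/2) - 1 = -1 + E² - 25*E/2)
(Q*(-28))*a(-3) = (10*(-28))*(-1 + (-3)² - 25/2*(-3)) = -280*(-1 + 9 + 75/2) = -280*91/2 = -12740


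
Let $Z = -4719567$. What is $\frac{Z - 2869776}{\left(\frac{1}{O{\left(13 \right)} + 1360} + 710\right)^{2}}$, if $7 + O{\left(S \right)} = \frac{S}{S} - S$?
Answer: $- \frac{13647771319383}{906515356321} \approx -15.055$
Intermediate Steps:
$O{\left(S \right)} = -6 - S$ ($O{\left(S \right)} = -7 - \left(S - \frac{S}{S}\right) = -7 - \left(-1 + S\right) = -6 - S$)
$\frac{Z - 2869776}{\left(\frac{1}{O{\left(13 \right)} + 1360} + 710\right)^{2}} = \frac{-4719567 - 2869776}{\left(\frac{1}{\left(-6 - 13\right) + 1360} + 710\right)^{2}} = - \frac{7589343}{\left(\frac{1}{\left(-6 - 13\right) + 1360} + 710\right)^{2}} = - \frac{7589343}{\left(\frac{1}{-19 + 1360} + 710\right)^{2}} = - \frac{7589343}{\left(\frac{1}{1341} + 710\right)^{2}} = - \frac{7589343}{\left(\frac{952111}{1341}\right)^{2}} = - \frac{7589343}{\frac{906515356321}{1798281}} = \left(-7589343\right) \frac{1798281}{906515356321} = - \frac{13647771319383}{906515356321}$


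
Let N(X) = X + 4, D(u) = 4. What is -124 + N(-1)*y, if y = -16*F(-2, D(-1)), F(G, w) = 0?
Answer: -124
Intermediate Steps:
N(X) = 4 + X
y = 0 (y = -16*0 = 0)
-124 + N(-1)*y = -124 + (4 - 1)*0 = -124 + 3*0 = -124 + 0 = -124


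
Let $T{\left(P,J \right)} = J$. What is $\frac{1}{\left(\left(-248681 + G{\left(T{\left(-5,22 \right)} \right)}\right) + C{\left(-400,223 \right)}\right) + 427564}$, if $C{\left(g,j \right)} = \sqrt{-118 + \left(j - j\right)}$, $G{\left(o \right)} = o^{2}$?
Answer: $\frac{179367}{32172520807} - \frac{i \sqrt{118}}{32172520807} \approx 5.5752 \cdot 10^{-6} - 3.3764 \cdot 10^{-10} i$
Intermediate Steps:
$C{\left(g,j \right)} = i \sqrt{118}$ ($C{\left(g,j \right)} = \sqrt{-118 + 0} = \sqrt{-118} = i \sqrt{118}$)
$\frac{1}{\left(\left(-248681 + G{\left(T{\left(-5,22 \right)} \right)}\right) + C{\left(-400,223 \right)}\right) + 427564} = \frac{1}{\left(\left(-248681 + 22^{2}\right) + i \sqrt{118}\right) + 427564} = \frac{1}{\left(\left(-248681 + 484\right) + i \sqrt{118}\right) + 427564} = \frac{1}{\left(-248197 + i \sqrt{118}\right) + 427564} = \frac{1}{179367 + i \sqrt{118}}$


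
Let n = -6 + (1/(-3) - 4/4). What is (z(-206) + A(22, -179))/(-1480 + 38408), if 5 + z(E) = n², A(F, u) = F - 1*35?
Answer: 161/166176 ≈ 0.00096885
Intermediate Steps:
n = -22/3 (n = -6 + (1*(-⅓) - 4*¼) = -6 + (-⅓ - 1) = -6 - 4/3 = -22/3 ≈ -7.3333)
A(F, u) = -35 + F (A(F, u) = F - 35 = -35 + F)
z(E) = 439/9 (z(E) = -5 + (-22/3)² = -5 + 484/9 = 439/9)
(z(-206) + A(22, -179))/(-1480 + 38408) = (439/9 + (-35 + 22))/(-1480 + 38408) = (439/9 - 13)/36928 = (322/9)*(1/36928) = 161/166176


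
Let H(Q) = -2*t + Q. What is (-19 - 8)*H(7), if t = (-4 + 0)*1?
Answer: -405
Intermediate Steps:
t = -4 (t = -4*1 = -4)
H(Q) = 8 + Q (H(Q) = -2*(-4) + Q = 8 + Q)
(-19 - 8)*H(7) = (-19 - 8)*(8 + 7) = -27*15 = -405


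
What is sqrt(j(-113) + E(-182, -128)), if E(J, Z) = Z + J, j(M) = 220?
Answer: 3*I*sqrt(10) ≈ 9.4868*I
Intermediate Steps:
E(J, Z) = J + Z
sqrt(j(-113) + E(-182, -128)) = sqrt(220 + (-182 - 128)) = sqrt(220 - 310) = sqrt(-90) = 3*I*sqrt(10)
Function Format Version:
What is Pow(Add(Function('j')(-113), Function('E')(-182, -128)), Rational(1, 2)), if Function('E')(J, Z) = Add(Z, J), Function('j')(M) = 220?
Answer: Mul(3, I, Pow(10, Rational(1, 2))) ≈ Mul(9.4868, I)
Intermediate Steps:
Function('E')(J, Z) = Add(J, Z)
Pow(Add(Function('j')(-113), Function('E')(-182, -128)), Rational(1, 2)) = Pow(Add(220, Add(-182, -128)), Rational(1, 2)) = Pow(Add(220, -310), Rational(1, 2)) = Pow(-90, Rational(1, 2)) = Mul(3, I, Pow(10, Rational(1, 2)))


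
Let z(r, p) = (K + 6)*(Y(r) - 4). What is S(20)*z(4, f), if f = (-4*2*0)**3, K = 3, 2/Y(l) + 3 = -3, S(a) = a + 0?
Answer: -780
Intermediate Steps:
S(a) = a
Y(l) = -1/3 (Y(l) = 2/(-3 - 3) = 2/(-6) = 2*(-1/6) = -1/3)
f = 0 (f = (-8*0)**3 = 0**3 = 0)
z(r, p) = -39 (z(r, p) = (3 + 6)*(-1/3 - 4) = 9*(-13/3) = -39)
S(20)*z(4, f) = 20*(-39) = -780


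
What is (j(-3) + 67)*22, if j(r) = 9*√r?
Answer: 1474 + 198*I*√3 ≈ 1474.0 + 342.95*I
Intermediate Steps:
(j(-3) + 67)*22 = (9*√(-3) + 67)*22 = (9*(I*√3) + 67)*22 = (9*I*√3 + 67)*22 = (67 + 9*I*√3)*22 = 1474 + 198*I*√3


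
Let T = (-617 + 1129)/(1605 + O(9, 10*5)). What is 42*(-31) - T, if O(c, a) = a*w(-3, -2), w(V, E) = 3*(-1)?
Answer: -1894922/1455 ≈ -1302.4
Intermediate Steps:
w(V, E) = -3
O(c, a) = -3*a (O(c, a) = a*(-3) = -3*a)
T = 512/1455 (T = (-617 + 1129)/(1605 - 30*5) = 512/(1605 - 3*50) = 512/(1605 - 150) = 512/1455 ≈ 0.35189)
42*(-31) - T = 42*(-31) - 1*512/1455 = -1302 - 512/1455 = -1894922/1455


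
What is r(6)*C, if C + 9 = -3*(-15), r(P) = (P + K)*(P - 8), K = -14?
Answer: 576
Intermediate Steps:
r(P) = (-14 + P)*(-8 + P) (r(P) = (P - 14)*(P - 8) = (-14 + P)*(-8 + P))
C = 36 (C = -9 - 3*(-15) = -9 + 45 = 36)
r(6)*C = (112 + 6**2 - 22*6)*36 = (112 + 36 - 132)*36 = 16*36 = 576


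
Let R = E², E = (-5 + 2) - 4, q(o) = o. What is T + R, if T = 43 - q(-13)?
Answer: 105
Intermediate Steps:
E = -7 (E = -3 - 4 = -7)
R = 49 (R = (-7)² = 49)
T = 56 (T = 43 - 1*(-13) = 43 + 13 = 56)
T + R = 56 + 49 = 105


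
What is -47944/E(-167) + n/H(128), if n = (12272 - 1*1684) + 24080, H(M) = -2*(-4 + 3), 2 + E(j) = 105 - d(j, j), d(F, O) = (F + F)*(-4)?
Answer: 21420766/1233 ≈ 17373.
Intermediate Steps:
d(F, O) = -8*F (d(F, O) = (2*F)*(-4) = -8*F)
E(j) = 103 + 8*j (E(j) = -2 + (105 - (-8)*j) = -2 + (105 + 8*j) = 103 + 8*j)
H(M) = 2 (H(M) = -2*(-1) = 2)
n = 34668 (n = (12272 - 1684) + 24080 = 10588 + 24080 = 34668)
-47944/E(-167) + n/H(128) = -47944/(103 + 8*(-167)) + 34668/2 = -47944/(103 - 1336) + 34668*(1/2) = -47944/(-1233) + 17334 = -47944*(-1/1233) + 17334 = 47944/1233 + 17334 = 21420766/1233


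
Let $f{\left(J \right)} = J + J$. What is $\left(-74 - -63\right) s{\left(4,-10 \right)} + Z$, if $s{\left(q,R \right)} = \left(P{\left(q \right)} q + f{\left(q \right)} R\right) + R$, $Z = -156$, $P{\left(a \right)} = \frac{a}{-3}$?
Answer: $\frac{2678}{3} \approx 892.67$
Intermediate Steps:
$f{\left(J \right)} = 2 J$
$P{\left(a \right)} = - \frac{a}{3}$ ($P{\left(a \right)} = a \left(- \frac{1}{3}\right) = - \frac{a}{3}$)
$s{\left(q,R \right)} = R - \frac{q^{2}}{3} + 2 R q$ ($s{\left(q,R \right)} = \left(- \frac{q}{3} q + 2 q R\right) + R = \left(- \frac{q^{2}}{3} + 2 R q\right) + R = R - \frac{q^{2}}{3} + 2 R q$)
$\left(-74 - -63\right) s{\left(4,-10 \right)} + Z = \left(-74 - -63\right) \left(-10 - \frac{4^{2}}{3} + 2 \left(-10\right) 4\right) - 156 = \left(-74 + 63\right) \left(-10 - \frac{16}{3} - 80\right) - 156 = - 11 \left(-10 - \frac{16}{3} - 80\right) - 156 = \left(-11\right) \left(- \frac{286}{3}\right) - 156 = \frac{3146}{3} - 156 = \frac{2678}{3}$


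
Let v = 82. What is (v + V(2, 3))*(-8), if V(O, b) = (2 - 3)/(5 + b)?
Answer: -655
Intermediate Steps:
V(O, b) = -1/(5 + b)
(v + V(2, 3))*(-8) = (82 - 1/(5 + 3))*(-8) = (82 - 1/8)*(-8) = (82 - 1*⅛)*(-8) = (82 - ⅛)*(-8) = (655/8)*(-8) = -655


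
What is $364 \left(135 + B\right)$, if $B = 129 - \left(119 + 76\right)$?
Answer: $25116$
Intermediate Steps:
$B = -66$ ($B = 129 - 195 = -66$)
$364 \left(135 + B\right) = 364 \left(135 - 66\right) = 364 \cdot 69 = 25116$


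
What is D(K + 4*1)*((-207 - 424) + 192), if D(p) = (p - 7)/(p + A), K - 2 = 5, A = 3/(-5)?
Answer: -2195/13 ≈ -168.85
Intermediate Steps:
A = -3/5 (A = 3*(-1/5) = -3/5 ≈ -0.60000)
K = 7 (K = 2 + 5 = 7)
D(p) = (-7 + p)/(-3/5 + p) (D(p) = (p - 7)/(p - 3/5) = (-7 + p)/(-3/5 + p))
D(K + 4*1)*((-207 - 424) + 192) = (5*(-7 + (7 + 4*1))/(-3 + 5*(7 + 4*1)))*((-207 - 424) + 192) = (5*(-7 + (7 + 4))/(-3 + 5*(7 + 4)))*(-631 + 192) = (5*(-7 + 11)/(-3 + 5*11))*(-439) = (5*4/(-3 + 55))*(-439) = (5*4/52)*(-439) = (5*(1/52)*4)*(-439) = (5/13)*(-439) = -2195/13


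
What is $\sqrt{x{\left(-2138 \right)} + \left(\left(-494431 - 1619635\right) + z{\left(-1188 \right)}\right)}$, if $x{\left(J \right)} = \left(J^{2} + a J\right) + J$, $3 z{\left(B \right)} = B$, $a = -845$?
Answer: $\sqrt{4261054} \approx 2064.2$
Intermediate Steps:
$z{\left(B \right)} = \frac{B}{3}$
$x{\left(J \right)} = J^{2} - 844 J$ ($x{\left(J \right)} = \left(J^{2} - 845 J\right) + J = J^{2} - 844 J$)
$\sqrt{x{\left(-2138 \right)} + \left(\left(-494431 - 1619635\right) + z{\left(-1188 \right)}\right)} = \sqrt{- 2138 \left(-844 - 2138\right) + \left(\left(-494431 - 1619635\right) + \frac{1}{3} \left(-1188\right)\right)} = \sqrt{\left(-2138\right) \left(-2982\right) - 2114462} = \sqrt{6375516 - 2114462} = \sqrt{4261054}$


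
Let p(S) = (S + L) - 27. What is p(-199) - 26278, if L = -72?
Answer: -26576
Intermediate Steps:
p(S) = -99 + S (p(S) = (S - 72) - 27 = (-72 + S) - 27 = -99 + S)
p(-199) - 26278 = (-99 - 199) - 26278 = -298 - 26278 = -26576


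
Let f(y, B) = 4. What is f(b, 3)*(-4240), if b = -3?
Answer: -16960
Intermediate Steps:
f(b, 3)*(-4240) = 4*(-4240) = -16960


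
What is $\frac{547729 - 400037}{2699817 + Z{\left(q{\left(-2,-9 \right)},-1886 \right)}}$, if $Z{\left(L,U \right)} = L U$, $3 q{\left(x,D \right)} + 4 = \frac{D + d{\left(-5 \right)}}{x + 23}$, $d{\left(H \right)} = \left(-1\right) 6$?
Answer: $\frac{1033844}{18919465} \approx 0.054644$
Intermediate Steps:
$d{\left(H \right)} = -6$
$q{\left(x,D \right)} = - \frac{4}{3} + \frac{-6 + D}{3 \left(23 + x\right)}$ ($q{\left(x,D \right)} = - \frac{4}{3} + \frac{\left(D - 6\right) \frac{1}{x + 23}}{3} = - \frac{4}{3} + \frac{\left(-6 + D\right) \frac{1}{23 + x}}{3} = - \frac{4}{3} + \frac{\frac{1}{23 + x} \left(-6 + D\right)}{3} = - \frac{4}{3} + \frac{-6 + D}{3 \left(23 + x\right)}$)
$\frac{547729 - 400037}{2699817 + Z{\left(q{\left(-2,-9 \right)},-1886 \right)}} = \frac{547729 - 400037}{2699817 + \frac{-98 - 9 - -8}{3 \left(23 - 2\right)} \left(-1886\right)} = \frac{147692}{2699817 + \frac{-98 - 9 + 8}{3 \cdot 21} \left(-1886\right)} = \frac{147692}{2699817 + \frac{1}{3} \cdot \frac{1}{21} \left(-99\right) \left(-1886\right)} = \frac{147692}{2699817 - - \frac{20746}{7}} = \frac{147692}{2699817 + \frac{20746}{7}} = \frac{147692}{\frac{18919465}{7}} = 147692 \cdot \frac{7}{18919465} = \frac{1033844}{18919465}$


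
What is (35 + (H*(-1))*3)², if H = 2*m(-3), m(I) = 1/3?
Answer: 1089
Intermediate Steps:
m(I) = ⅓
H = ⅔ (H = 2*(⅓) = ⅔ ≈ 0.66667)
(35 + (H*(-1))*3)² = (35 + ((⅔)*(-1))*3)² = (35 - ⅔*3)² = (35 - 2)² = 33² = 1089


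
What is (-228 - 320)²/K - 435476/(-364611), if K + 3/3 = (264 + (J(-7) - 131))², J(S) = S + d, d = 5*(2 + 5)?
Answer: 2516284993/196889940 ≈ 12.780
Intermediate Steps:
d = 35 (d = 5*7 = 35)
J(S) = 35 + S (J(S) = S + 35 = 35 + S)
K = 25920 (K = -1 + (264 + ((35 - 7) - 131))² = -1 + (264 + (28 - 131))² = -1 + (264 - 103)² = -1 + 161² = -1 + 25921 = 25920)
(-228 - 320)²/K - 435476/(-364611) = (-228 - 320)²/25920 - 435476/(-364611) = (-548)²*(1/25920) - 435476*(-1/364611) = 300304*(1/25920) + 435476/364611 = 18769/1620 + 435476/364611 = 2516284993/196889940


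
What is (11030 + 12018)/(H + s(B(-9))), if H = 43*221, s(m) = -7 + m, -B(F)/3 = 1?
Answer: 23048/9493 ≈ 2.4279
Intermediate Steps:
B(F) = -3 (B(F) = -3*1 = -3)
H = 9503
(11030 + 12018)/(H + s(B(-9))) = (11030 + 12018)/(9503 + (-7 - 3)) = 23048/(9503 - 10) = 23048/9493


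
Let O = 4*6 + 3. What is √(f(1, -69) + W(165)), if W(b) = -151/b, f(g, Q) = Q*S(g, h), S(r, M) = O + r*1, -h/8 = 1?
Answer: I*√52623615/165 ≈ 43.965*I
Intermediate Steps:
h = -8 (h = -8*1 = -8)
O = 27 (O = 24 + 3 = 27)
S(r, M) = 27 + r (S(r, M) = 27 + r*1 = 27 + r)
f(g, Q) = Q*(27 + g)
√(f(1, -69) + W(165)) = √(-69*(27 + 1) - 151/165) = √(-69*28 - 151*1/165) = √(-1932 - 151/165) = √(-318931/165) = I*√52623615/165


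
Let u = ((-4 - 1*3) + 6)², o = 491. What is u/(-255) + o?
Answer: 125204/255 ≈ 491.00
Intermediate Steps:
u = 1 (u = ((-4 - 3) + 6)² = (-7 + 6)² = (-1)² = 1)
u/(-255) + o = 1/(-255) + 491 = 1*(-1/255) + 491 = -1/255 + 491 = 125204/255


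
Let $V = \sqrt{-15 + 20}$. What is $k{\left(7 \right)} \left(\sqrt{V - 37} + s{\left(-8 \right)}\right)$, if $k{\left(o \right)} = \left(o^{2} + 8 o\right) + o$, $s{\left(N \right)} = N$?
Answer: $-896 + 112 i \sqrt{37 - \sqrt{5}} \approx -896.0 + 660.36 i$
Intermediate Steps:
$k{\left(o \right)} = o^{2} + 9 o$
$V = \sqrt{5} \approx 2.2361$
$k{\left(7 \right)} \left(\sqrt{V - 37} + s{\left(-8 \right)}\right) = 7 \left(9 + 7\right) \left(\sqrt{\sqrt{5} - 37} - 8\right) = 7 \cdot 16 \left(\sqrt{-37 + \sqrt{5}} - 8\right) = 112 \left(-8 + \sqrt{-37 + \sqrt{5}}\right) = -896 + 112 \sqrt{-37 + \sqrt{5}}$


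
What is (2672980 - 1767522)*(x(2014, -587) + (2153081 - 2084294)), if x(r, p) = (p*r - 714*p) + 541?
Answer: -628181407576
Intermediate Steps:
x(r, p) = 541 - 714*p + p*r (x(r, p) = (-714*p + p*r) + 541 = 541 - 714*p + p*r)
(2672980 - 1767522)*(x(2014, -587) + (2153081 - 2084294)) = (2672980 - 1767522)*((541 - 714*(-587) - 587*2014) + (2153081 - 2084294)) = 905458*((541 + 419118 - 1182218) + 68787) = 905458*(-762559 + 68787) = 905458*(-693772) = -628181407576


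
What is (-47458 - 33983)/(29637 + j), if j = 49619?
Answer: -81441/79256 ≈ -1.0276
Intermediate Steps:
(-47458 - 33983)/(29637 + j) = (-47458 - 33983)/(29637 + 49619) = -81441/79256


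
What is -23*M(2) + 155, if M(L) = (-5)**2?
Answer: -420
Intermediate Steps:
M(L) = 25
-23*M(2) + 155 = -23*25 + 155 = -575 + 155 = -420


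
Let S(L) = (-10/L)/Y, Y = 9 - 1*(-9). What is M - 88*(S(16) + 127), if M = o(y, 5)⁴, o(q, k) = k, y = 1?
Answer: -189863/18 ≈ -10548.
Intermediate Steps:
Y = 18 (Y = 9 + 9 = 18)
S(L) = -5/(9*L) (S(L) = -10/L/18 = -10/L*(1/18) = -5/(9*L))
M = 625 (M = 5⁴ = 625)
M - 88*(S(16) + 127) = 625 - 88*(-5/9/16 + 127) = 625 - 88*(-5/9*1/16 + 127) = 625 - 88*(-5/144 + 127) = 625 - 88*18283/144 = 625 - 201113/18 = -189863/18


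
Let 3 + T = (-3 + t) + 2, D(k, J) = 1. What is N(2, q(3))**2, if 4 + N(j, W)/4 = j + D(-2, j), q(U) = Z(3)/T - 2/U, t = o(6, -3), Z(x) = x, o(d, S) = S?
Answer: 16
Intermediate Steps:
t = -3
T = -7 (T = -3 + ((-3 - 3) + 2) = -3 + (-6 + 2) = -3 - 4 = -7)
q(U) = -3/7 - 2/U (q(U) = 3/(-7) - 2/U = 3*(-1/7) - 2/U = -3/7 - 2/U)
N(j, W) = -12 + 4*j (N(j, W) = -16 + 4*(j + 1) = -16 + 4*(1 + j) = -16 + (4 + 4*j) = -12 + 4*j)
N(2, q(3))**2 = (-12 + 4*2)**2 = (-12 + 8)**2 = (-4)**2 = 16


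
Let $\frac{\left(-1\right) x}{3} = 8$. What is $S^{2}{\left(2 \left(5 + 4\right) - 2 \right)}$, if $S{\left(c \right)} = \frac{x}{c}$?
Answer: $\frac{9}{4} \approx 2.25$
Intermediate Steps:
$x = -24$ ($x = \left(-3\right) 8 = -24$)
$S{\left(c \right)} = - \frac{24}{c}$
$S^{2}{\left(2 \left(5 + 4\right) - 2 \right)} = \left(- \frac{24}{2 \left(5 + 4\right) - 2}\right)^{2} = \left(- \frac{24}{2 \cdot 9 - 2}\right)^{2} = \left(- \frac{24}{18 - 2}\right)^{2} = \left(- \frac{24}{16}\right)^{2} = \left(\left(-24\right) \frac{1}{16}\right)^{2} = \left(- \frac{3}{2}\right)^{2} = \frac{9}{4}$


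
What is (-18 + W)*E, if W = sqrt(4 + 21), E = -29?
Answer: 377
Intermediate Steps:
W = 5 (W = sqrt(25) = 5)
(-18 + W)*E = (-18 + 5)*(-29) = -13*(-29) = 377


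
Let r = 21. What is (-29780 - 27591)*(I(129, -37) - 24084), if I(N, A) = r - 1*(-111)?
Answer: 1374150192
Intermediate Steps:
I(N, A) = 132 (I(N, A) = 21 - 1*(-111) = 21 + 111 = 132)
(-29780 - 27591)*(I(129, -37) - 24084) = (-29780 - 27591)*(132 - 24084) = -57371*(-23952) = 1374150192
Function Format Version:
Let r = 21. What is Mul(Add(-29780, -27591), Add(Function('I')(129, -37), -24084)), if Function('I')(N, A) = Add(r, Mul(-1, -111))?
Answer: 1374150192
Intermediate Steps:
Function('I')(N, A) = 132 (Function('I')(N, A) = Add(21, Mul(-1, -111)) = Add(21, 111) = 132)
Mul(Add(-29780, -27591), Add(Function('I')(129, -37), -24084)) = Mul(Add(-29780, -27591), Add(132, -24084)) = Mul(-57371, -23952) = 1374150192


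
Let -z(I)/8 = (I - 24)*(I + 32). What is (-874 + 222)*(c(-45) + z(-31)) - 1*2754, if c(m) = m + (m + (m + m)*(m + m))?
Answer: -5512154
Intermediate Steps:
z(I) = -8*(-24 + I)*(32 + I) (z(I) = -8*(I - 24)*(I + 32) = -8*(-24 + I)*(32 + I))
c(m) = 2*m + 4*m**2 (c(m) = m + (m + (2*m)*(2*m)) = m + (m + 4*m**2) = 2*m + 4*m**2)
(-874 + 222)*(c(-45) + z(-31)) - 1*2754 = (-874 + 222)*(2*(-45)*(1 + 2*(-45)) + (6144 - 64*(-31) - 8*(-31)**2)) - 1*2754 = -652*(2*(-45)*(1 - 90) + (6144 + 1984 - 8*961)) - 2754 = -652*(2*(-45)*(-89) + (6144 + 1984 - 7688)) - 2754 = -652*(8010 + 440) - 2754 = -652*8450 - 2754 = -5509400 - 2754 = -5512154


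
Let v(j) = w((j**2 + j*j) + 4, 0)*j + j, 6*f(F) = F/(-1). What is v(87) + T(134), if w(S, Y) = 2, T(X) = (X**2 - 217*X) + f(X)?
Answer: -32650/3 ≈ -10883.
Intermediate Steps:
f(F) = -F/6 (f(F) = (F/(-1))/6 = (F*(-1))/6 = (-F)/6 = -F/6)
T(X) = X**2 - 1303*X/6 (T(X) = (X**2 - 217*X) - X/6 = X**2 - 1303*X/6)
v(j) = 3*j (v(j) = 2*j + j = 3*j)
v(87) + T(134) = 3*87 + (1/6)*134*(-1303 + 6*134) = 261 + (1/6)*134*(-1303 + 804) = 261 + (1/6)*134*(-499) = 261 - 33433/3 = -32650/3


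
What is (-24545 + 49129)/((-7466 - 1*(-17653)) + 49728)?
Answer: 24584/59915 ≈ 0.41031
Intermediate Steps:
(-24545 + 49129)/((-7466 - 1*(-17653)) + 49728) = 24584/((-7466 + 17653) + 49728) = 24584/(10187 + 49728) = 24584/59915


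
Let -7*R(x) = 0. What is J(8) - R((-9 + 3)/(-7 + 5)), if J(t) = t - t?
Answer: 0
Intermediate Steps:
R(x) = 0 (R(x) = -⅐*0 = 0)
J(t) = 0
J(8) - R((-9 + 3)/(-7 + 5)) = 0 - 1*0 = 0 + 0 = 0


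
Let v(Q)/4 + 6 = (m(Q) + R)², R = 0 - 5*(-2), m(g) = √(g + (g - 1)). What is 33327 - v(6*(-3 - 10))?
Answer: 33579 - 80*I*√157 ≈ 33579.0 - 1002.4*I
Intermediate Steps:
m(g) = √(-1 + 2*g) (m(g) = √(g + (-1 + g)) = √(-1 + 2*g))
R = 10 (R = 0 + 10 = 10)
v(Q) = -24 + 4*(10 + √(-1 + 2*Q))² (v(Q) = -24 + 4*(√(-1 + 2*Q) + 10)² = -24 + 4*(10 + √(-1 + 2*Q))²)
33327 - v(6*(-3 - 10)) = 33327 - (-24 + 4*(10 + √(-1 + 2*(6*(-3 - 10))))²) = 33327 - (-24 + 4*(10 + √(-1 + 2*(6*(-13))))²) = 33327 - (-24 + 4*(10 + √(-1 + 2*(-78)))²) = 33327 - (-24 + 4*(10 + √(-1 - 156))²) = 33327 - (-24 + 4*(10 + √(-157))²) = 33327 - (-24 + 4*(10 + I*√157)²) = 33327 + (24 - 4*(10 + I*√157)²) = 33351 - 4*(10 + I*√157)²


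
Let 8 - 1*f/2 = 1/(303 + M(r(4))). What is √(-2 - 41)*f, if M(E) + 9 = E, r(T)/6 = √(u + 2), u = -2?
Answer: 2351*I*√43/147 ≈ 104.87*I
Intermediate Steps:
r(T) = 0 (r(T) = 6*√(-2 + 2) = 6*√0 = 6*0 = 0)
M(E) = -9 + E
f = 2351/147 (f = 16 - 2/(303 + (-9 + 0)) = 16 - 2/(303 - 9) = 16 - 2/294 = 16 - 2*1/294 = 16 - 1/147 = 2351/147 ≈ 15.993)
√(-2 - 41)*f = √(-2 - 41)*(2351/147) = √(-43)*(2351/147) = (I*√43)*(2351/147) = 2351*I*√43/147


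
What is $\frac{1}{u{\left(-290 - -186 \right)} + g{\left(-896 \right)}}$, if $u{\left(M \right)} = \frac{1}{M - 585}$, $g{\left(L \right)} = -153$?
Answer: $- \frac{689}{105418} \approx -0.0065359$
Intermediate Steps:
$u{\left(M \right)} = \frac{1}{-585 + M}$
$\frac{1}{u{\left(-290 - -186 \right)} + g{\left(-896 \right)}} = \frac{1}{\frac{1}{-585 - 104} - 153} = \frac{1}{\frac{1}{-689} - 153} = \frac{1}{- \frac{1}{689} - 153} = \frac{1}{- \frac{105418}{689}} = - \frac{689}{105418}$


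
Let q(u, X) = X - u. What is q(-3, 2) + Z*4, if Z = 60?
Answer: 245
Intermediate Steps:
q(-3, 2) + Z*4 = (2 - 1*(-3)) + 60*4 = (2 + 3) + 240 = 5 + 240 = 245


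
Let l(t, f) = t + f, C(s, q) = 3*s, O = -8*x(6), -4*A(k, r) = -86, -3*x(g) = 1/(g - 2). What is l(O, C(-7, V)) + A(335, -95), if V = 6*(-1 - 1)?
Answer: 7/6 ≈ 1.1667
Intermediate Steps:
x(g) = -1/(3*(-2 + g)) (x(g) = -1/(3*(g - 2)) = -1/(3*(-2 + g)))
A(k, r) = 43/2 (A(k, r) = -¼*(-86) = 43/2)
O = ⅔ (O = -(-8)/(-6 + 3*6) = -(-8)/(-6 + 18) = -(-8)/12 = -8*(-1/12) = ⅔ ≈ 0.66667)
V = -12 (V = 6*(-2) = -12)
l(t, f) = f + t
l(O, C(-7, V)) + A(335, -95) = (3*(-7) + ⅔) + 43/2 = (-21 + ⅔) + 43/2 = -61/3 + 43/2 = 7/6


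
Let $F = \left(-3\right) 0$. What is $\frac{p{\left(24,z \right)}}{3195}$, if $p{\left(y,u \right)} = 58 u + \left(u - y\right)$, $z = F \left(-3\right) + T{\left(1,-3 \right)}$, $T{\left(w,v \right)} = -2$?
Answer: $- \frac{2}{45} \approx -0.044444$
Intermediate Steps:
$F = 0$
$z = -2$ ($z = 0 \left(-3\right) - 2 = 0 - 2 = -2$)
$p{\left(y,u \right)} = - y + 59 u$
$\frac{p{\left(24,z \right)}}{3195} = \frac{\left(-1\right) 24 + 59 \left(-2\right)}{3195} = \left(-24 - 118\right) \frac{1}{3195} = \left(-142\right) \frac{1}{3195} = - \frac{2}{45}$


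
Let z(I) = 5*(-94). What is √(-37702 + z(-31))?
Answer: 2*I*√9543 ≈ 195.38*I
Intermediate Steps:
z(I) = -470
√(-37702 + z(-31)) = √(-37702 - 470) = √(-38172) = 2*I*√9543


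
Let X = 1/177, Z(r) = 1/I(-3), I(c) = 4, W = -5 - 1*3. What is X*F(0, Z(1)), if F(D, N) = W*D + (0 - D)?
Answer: 0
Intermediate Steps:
W = -8 (W = -5 - 3 = -8)
Z(r) = ¼ (Z(r) = 1/4 = ¼)
F(D, N) = -9*D (F(D, N) = -8*D + (0 - D) = -8*D - D = -9*D)
X = 1/177 ≈ 0.0056497
X*F(0, Z(1)) = (-9*0)/177 = (1/177)*0 = 0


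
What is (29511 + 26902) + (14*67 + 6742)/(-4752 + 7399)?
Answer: 149332891/2647 ≈ 56416.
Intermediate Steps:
(29511 + 26902) + (14*67 + 6742)/(-4752 + 7399) = 56413 + (938 + 6742)/2647 = 56413 + 7680*(1/2647) = 56413 + 7680/2647 = 149332891/2647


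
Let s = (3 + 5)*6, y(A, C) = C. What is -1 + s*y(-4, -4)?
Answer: -193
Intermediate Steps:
s = 48 (s = 8*6 = 48)
-1 + s*y(-4, -4) = -1 + 48*(-4) = -1 - 192 = -193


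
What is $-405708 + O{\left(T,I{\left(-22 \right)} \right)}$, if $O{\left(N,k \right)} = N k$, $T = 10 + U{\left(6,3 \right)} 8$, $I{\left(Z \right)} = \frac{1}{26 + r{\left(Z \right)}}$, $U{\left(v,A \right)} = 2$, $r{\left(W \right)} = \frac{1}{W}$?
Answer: $- \frac{231658696}{571} \approx -4.0571 \cdot 10^{5}$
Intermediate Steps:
$I{\left(Z \right)} = \frac{1}{26 + \frac{1}{Z}}$
$T = 26$ ($T = 10 + 2 \cdot 8 = 10 + 16 = 26$)
$-405708 + O{\left(T,I{\left(-22 \right)} \right)} = -405708 + 26 \left(- \frac{22}{1 + 26 \left(-22\right)}\right) = -405708 + 26 \left(- \frac{22}{1 - 572}\right) = -405708 + 26 \left(- \frac{22}{-571}\right) = -405708 + 26 \left(\left(-22\right) \left(- \frac{1}{571}\right)\right) = -405708 + 26 \cdot \frac{22}{571} = -405708 + \frac{572}{571} = - \frac{231658696}{571}$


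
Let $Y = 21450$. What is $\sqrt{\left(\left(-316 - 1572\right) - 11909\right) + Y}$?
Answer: $\sqrt{7653} \approx 87.481$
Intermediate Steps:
$\sqrt{\left(\left(-316 - 1572\right) - 11909\right) + Y} = \sqrt{\left(\left(-316 - 1572\right) - 11909\right) + 21450} = \sqrt{\left(-1888 - 11909\right) + 21450} = \sqrt{-13797 + 21450} = \sqrt{7653}$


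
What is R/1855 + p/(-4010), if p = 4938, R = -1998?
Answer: -1717197/743855 ≈ -2.3085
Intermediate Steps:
R/1855 + p/(-4010) = -1998/1855 + 4938/(-4010) = -1998*1/1855 + 4938*(-1/4010) = -1998/1855 - 2469/2005 = -1717197/743855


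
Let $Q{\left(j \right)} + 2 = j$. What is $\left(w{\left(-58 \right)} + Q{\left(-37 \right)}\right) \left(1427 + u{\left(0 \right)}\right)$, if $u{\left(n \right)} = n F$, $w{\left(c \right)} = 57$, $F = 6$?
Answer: $25686$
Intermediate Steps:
$u{\left(n \right)} = 6 n$ ($u{\left(n \right)} = n 6 = 6 n$)
$Q{\left(j \right)} = -2 + j$
$\left(w{\left(-58 \right)} + Q{\left(-37 \right)}\right) \left(1427 + u{\left(0 \right)}\right) = \left(57 - 39\right) \left(1427 + 6 \cdot 0\right) = \left(57 - 39\right) \left(1427 + 0\right) = 18 \cdot 1427 = 25686$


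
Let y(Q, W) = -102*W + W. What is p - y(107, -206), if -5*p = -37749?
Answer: -66281/5 ≈ -13256.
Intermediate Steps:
p = 37749/5 (p = -1/5*(-37749) = 37749/5 ≈ 7549.8)
y(Q, W) = -101*W
p - y(107, -206) = 37749/5 - (-101)*(-206) = 37749/5 - 1*20806 = 37749/5 - 20806 = -66281/5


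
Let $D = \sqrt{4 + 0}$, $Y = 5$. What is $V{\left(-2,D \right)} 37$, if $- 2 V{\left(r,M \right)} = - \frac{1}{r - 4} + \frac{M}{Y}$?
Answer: $- \frac{629}{60} \approx -10.483$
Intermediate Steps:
$D = 2$ ($D = \sqrt{4} = 2$)
$V{\left(r,M \right)} = \frac{1}{2 \left(-4 + r\right)} - \frac{M}{10}$ ($V{\left(r,M \right)} = - \frac{- \frac{1}{r - 4} + \frac{M}{5}}{2} = - \frac{- \frac{1}{-4 + r} + M \frac{1}{5}}{2} = - \frac{- \frac{1}{-4 + r} + \frac{M}{5}}{2} = \frac{1}{2 \left(-4 + r\right)} - \frac{M}{10}$)
$V{\left(-2,D \right)} 37 = \frac{5 + 4 \cdot 2 - 2 \left(-2\right)}{10 \left(-4 - 2\right)} 37 = \frac{5 + 8 + 4}{10 \left(-6\right)} 37 = \frac{1}{10} \left(- \frac{1}{6}\right) 17 \cdot 37 = \left(- \frac{17}{60}\right) 37 = - \frac{629}{60}$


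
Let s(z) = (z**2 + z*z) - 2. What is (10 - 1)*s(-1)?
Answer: 0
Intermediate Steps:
s(z) = -2 + 2*z**2 (s(z) = (z**2 + z**2) - 2 = 2*z**2 - 2 = -2 + 2*z**2)
(10 - 1)*s(-1) = (10 - 1)*(-2 + 2*(-1)**2) = 9*(-2 + 2*1) = 9*(-2 + 2) = 9*0 = 0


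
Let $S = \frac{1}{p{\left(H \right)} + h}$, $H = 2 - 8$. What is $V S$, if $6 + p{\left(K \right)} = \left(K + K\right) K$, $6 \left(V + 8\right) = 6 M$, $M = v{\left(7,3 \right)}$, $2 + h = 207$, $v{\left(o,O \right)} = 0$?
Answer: $- \frac{8}{271} \approx -0.02952$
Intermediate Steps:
$h = 205$ ($h = -2 + 207 = 205$)
$M = 0$
$H = -6$ ($H = 2 - 8 = -6$)
$V = -8$ ($V = -8 + \frac{6 \cdot 0}{6} = -8 + \frac{1}{6} \cdot 0 = -8 + 0 = -8$)
$p{\left(K \right)} = -6 + 2 K^{2}$ ($p{\left(K \right)} = -6 + \left(K + K\right) K = -6 + 2 K K = -6 + 2 K^{2}$)
$S = \frac{1}{271}$ ($S = \frac{1}{\left(-6 + 2 \left(-6\right)^{2}\right) + 205} = \frac{1}{\left(-6 + 2 \cdot 36\right) + 205} = \frac{1}{\left(-6 + 72\right) + 205} = \frac{1}{66 + 205} = \frac{1}{271} \approx 0.00369$)
$V S = \left(-8\right) \frac{1}{271} = - \frac{8}{271}$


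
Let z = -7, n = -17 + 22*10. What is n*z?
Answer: -1421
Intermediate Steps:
n = 203 (n = -17 + 220 = 203)
n*z = 203*(-7) = -1421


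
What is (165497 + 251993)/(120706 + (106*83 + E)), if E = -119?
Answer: 83498/25877 ≈ 3.2267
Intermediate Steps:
(165497 + 251993)/(120706 + (106*83 + E)) = (165497 + 251993)/(120706 + (106*83 - 119)) = 417490/(120706 + (8798 - 119)) = 417490/(120706 + 8679) = 417490/129385 = 417490*(1/129385) = 83498/25877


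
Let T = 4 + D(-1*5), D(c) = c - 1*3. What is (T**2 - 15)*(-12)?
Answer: -12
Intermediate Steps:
D(c) = -3 + c (D(c) = c - 3 = -3 + c)
T = -4 (T = 4 + (-3 - 1*5) = 4 + (-3 - 5) = 4 - 8 = -4)
(T**2 - 15)*(-12) = ((-4)**2 - 15)*(-12) = (16 - 15)*(-12) = 1*(-12) = -12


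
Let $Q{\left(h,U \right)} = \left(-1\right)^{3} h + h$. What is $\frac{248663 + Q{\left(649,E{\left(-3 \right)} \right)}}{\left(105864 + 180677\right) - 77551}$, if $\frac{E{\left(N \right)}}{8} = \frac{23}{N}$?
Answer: $\frac{248663}{208990} \approx 1.1898$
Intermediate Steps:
$E{\left(N \right)} = \frac{184}{N}$ ($E{\left(N \right)} = 8 \frac{23}{N} = \frac{184}{N}$)
$Q{\left(h,U \right)} = 0$ ($Q{\left(h,U \right)} = - h + h = 0$)
$\frac{248663 + Q{\left(649,E{\left(-3 \right)} \right)}}{\left(105864 + 180677\right) - 77551} = \frac{248663 + 0}{\left(105864 + 180677\right) - 77551} = \frac{248663}{286541 - 77551} = \frac{248663}{208990}$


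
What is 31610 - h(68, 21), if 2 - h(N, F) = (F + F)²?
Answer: 33372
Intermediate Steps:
h(N, F) = 2 - 4*F² (h(N, F) = 2 - (F + F)² = 2 - (2*F)² = 2 - 4*F²)
31610 - h(68, 21) = 31610 - (2 - 4*21²) = 31610 - (2 - 4*441) = 31610 - (2 - 1764) = 31610 - 1*(-1762) = 31610 + 1762 = 33372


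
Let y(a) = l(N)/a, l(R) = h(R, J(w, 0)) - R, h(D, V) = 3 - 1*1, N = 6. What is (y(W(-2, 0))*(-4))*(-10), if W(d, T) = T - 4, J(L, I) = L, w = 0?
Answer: 40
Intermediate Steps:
W(d, T) = -4 + T
h(D, V) = 2 (h(D, V) = 3 - 1 = 2)
l(R) = 2 - R
y(a) = -4/a (y(a) = (2 - 1*6)/a = (2 - 6)/a = -4/a)
(y(W(-2, 0))*(-4))*(-10) = (-4/(-4 + 0)*(-4))*(-10) = (-4/(-4)*(-4))*(-10) = (-4*(-¼)*(-4))*(-10) = (1*(-4))*(-10) = -4*(-10) = 40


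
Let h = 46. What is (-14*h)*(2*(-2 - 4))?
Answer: 7728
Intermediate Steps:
(-14*h)*(2*(-2 - 4)) = (-14*46)*(2*(-2 - 4)) = -1288*(-6) = -644*(-12) = 7728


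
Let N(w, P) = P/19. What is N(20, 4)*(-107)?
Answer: -428/19 ≈ -22.526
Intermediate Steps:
N(w, P) = P/19 (N(w, P) = P*(1/19) = P/19)
N(20, 4)*(-107) = ((1/19)*4)*(-107) = (4/19)*(-107) = -428/19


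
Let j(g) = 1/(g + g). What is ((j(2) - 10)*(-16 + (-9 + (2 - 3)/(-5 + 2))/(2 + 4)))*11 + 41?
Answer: 22943/12 ≈ 1911.9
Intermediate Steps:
j(g) = 1/(2*g)
((j(2) - 10)*(-16 + (-9 + (2 - 3)/(-5 + 2))/(2 + 4)))*11 + 41 = (((1/2)/2 - 10)*(-16 + (-9 + (2 - 3)/(-5 + 2))/(2 + 4)))*11 + 41 = (((1/2)*(1/2) - 10)*(-16 + (-9 - 1/(-3))/6))*11 + 41 = ((1/4 - 10)*(-16 + (-9 - 1*(-1/3))*(1/6)))*11 + 41 = -39*(-16 + (-9 + 1/3)*(1/6))/4*11 + 41 = -39*(-16 - 26/3*1/6)/4*11 + 41 = -39*(-16 - 13/9)/4*11 + 41 = -39/4*(-157/9)*11 + 41 = (2041/12)*11 + 41 = 22451/12 + 41 = 22943/12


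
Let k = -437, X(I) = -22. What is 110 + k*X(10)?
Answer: 9724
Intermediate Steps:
110 + k*X(10) = 110 - 437*(-22) = 110 + 9614 = 9724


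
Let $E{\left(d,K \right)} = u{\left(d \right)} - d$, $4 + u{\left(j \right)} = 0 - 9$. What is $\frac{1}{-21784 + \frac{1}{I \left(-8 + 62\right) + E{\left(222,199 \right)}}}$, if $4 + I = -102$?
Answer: $- \frac{5959}{129810857} \approx -4.5905 \cdot 10^{-5}$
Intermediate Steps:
$u{\left(j \right)} = -13$ ($u{\left(j \right)} = -4 + \left(0 - 9\right) = -4 - 9 = -13$)
$E{\left(d,K \right)} = -13 - d$
$I = -106$ ($I = -4 - 102 = -106$)
$\frac{1}{-21784 + \frac{1}{I \left(-8 + 62\right) + E{\left(222,199 \right)}}} = \frac{1}{-21784 + \frac{1}{- 106 \left(-8 + 62\right) - 235}} = \frac{1}{-21784 + \frac{1}{\left(-106\right) 54 - 235}} = \frac{1}{-21784 + \frac{1}{-5724 - 235}} = \frac{1}{-21784 + \frac{1}{-5959}} = \frac{1}{-21784 - \frac{1}{5959}} = \frac{1}{- \frac{129810857}{5959}} = - \frac{5959}{129810857}$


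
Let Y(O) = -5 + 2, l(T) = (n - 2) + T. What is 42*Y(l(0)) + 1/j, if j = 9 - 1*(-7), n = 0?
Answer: -2015/16 ≈ -125.94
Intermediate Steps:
l(T) = -2 + T (l(T) = (0 - 2) + T = -2 + T)
Y(O) = -3
j = 16 (j = 9 + 7 = 16)
42*Y(l(0)) + 1/j = 42*(-3) + 1/16 = -126 + 1/16 = -2015/16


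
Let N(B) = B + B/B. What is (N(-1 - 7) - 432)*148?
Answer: -64972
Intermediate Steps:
N(B) = 1 + B (N(B) = B + 1 = 1 + B)
(N(-1 - 7) - 432)*148 = ((1 + (-1 - 7)) - 432)*148 = ((1 - 8) - 432)*148 = (-7 - 432)*148 = -439*148 = -64972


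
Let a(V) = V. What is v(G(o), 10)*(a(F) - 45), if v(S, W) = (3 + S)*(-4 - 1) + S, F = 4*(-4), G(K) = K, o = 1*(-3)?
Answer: 183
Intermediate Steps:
o = -3
F = -16
v(S, W) = -15 - 4*S (v(S, W) = (3 + S)*(-5) + S = (-15 - 5*S) + S = -15 - 4*S)
v(G(o), 10)*(a(F) - 45) = (-15 - 4*(-3))*(-16 - 45) = (-15 + 12)*(-61) = -3*(-61) = 183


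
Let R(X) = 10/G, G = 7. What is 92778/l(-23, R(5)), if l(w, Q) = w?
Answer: -92778/23 ≈ -4033.8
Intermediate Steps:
R(X) = 10/7
92778/l(-23, R(5)) = 92778/(-23) = 92778*(-1/23) = -92778/23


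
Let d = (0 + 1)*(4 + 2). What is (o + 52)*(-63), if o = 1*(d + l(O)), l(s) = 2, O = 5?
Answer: -3780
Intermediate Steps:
d = 6 (d = 1*6 = 6)
o = 8 (o = 1*(6 + 2) = 1*8 = 8)
(o + 52)*(-63) = (8 + 52)*(-63) = 60*(-63) = -3780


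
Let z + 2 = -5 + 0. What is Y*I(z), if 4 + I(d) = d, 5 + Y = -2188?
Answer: 24123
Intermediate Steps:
Y = -2193 (Y = -5 - 2188 = -2193)
z = -7 (z = -2 + (-5 + 0) = -2 - 5 = -7)
I(d) = -4 + d
Y*I(z) = -2193*(-4 - 7) = -2193*(-11) = 24123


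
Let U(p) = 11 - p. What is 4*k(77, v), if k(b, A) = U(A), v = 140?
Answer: -516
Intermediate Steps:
k(b, A) = 11 - A
4*k(77, v) = 4*(11 - 1*140) = 4*(11 - 140) = 4*(-129) = -516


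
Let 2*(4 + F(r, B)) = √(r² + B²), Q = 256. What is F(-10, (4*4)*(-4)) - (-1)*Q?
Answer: 252 + √1049 ≈ 284.39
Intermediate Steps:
F(r, B) = -4 + √(B² + r²)/2 (F(r, B) = -4 + √(r² + B²)/2 = -4 + √(B² + r²)/2)
F(-10, (4*4)*(-4)) - (-1)*Q = (-4 + √(((4*4)*(-4))² + (-10)²)/2) - (-1)*256 = (-4 + √((16*(-4))² + 100)/2) - 1*(-256) = (-4 + √((-64)² + 100)/2) + 256 = (-4 + √(4096 + 100)/2) + 256 = (-4 + √4196/2) + 256 = (-4 + (2*√1049)/2) + 256 = (-4 + √1049) + 256 = 252 + √1049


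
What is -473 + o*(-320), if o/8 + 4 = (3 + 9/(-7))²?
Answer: 109943/49 ≈ 2243.7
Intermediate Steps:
o = -416/49 (o = -32 + 8*(3 + 9/(-7))² = -32 + 8*(3 + 9*(-⅐))² = -32 + 8*(3 - 9/7)² = -32 + 8*(12/7)² = -32 + 8*(144/49) = -32 + 1152/49 = -416/49 ≈ -8.4898)
-473 + o*(-320) = -473 - 416/49*(-320) = -473 + 133120/49 = 109943/49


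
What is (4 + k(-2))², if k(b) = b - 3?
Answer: 1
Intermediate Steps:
k(b) = -3 + b
(4 + k(-2))² = (4 + (-3 - 2))² = (4 - 5)² = (-1)² = 1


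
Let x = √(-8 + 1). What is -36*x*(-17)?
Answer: 612*I*√7 ≈ 1619.2*I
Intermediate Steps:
x = I*√7 (x = √(-7) = I*√7 ≈ 2.6458*I)
-36*x*(-17) = -36*I*√7*(-17) = 612*I*√7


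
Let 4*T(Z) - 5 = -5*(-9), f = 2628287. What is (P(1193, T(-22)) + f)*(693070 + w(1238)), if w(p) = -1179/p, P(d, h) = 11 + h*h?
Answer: 9021059805668977/4952 ≈ 1.8217e+12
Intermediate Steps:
T(Z) = 25/2 (T(Z) = 5/4 + (-5*(-9))/4 = 5/4 + (¼)*45 = 5/4 + 45/4 = 25/2)
P(d, h) = 11 + h²
(P(1193, T(-22)) + f)*(693070 + w(1238)) = ((11 + (25/2)²) + 2628287)*(693070 - 1179/1238) = ((11 + 625/4) + 2628287)*(693070 - 1179*1/1238) = (669/4 + 2628287)*(693070 - 1179/1238) = (10513817/4)*(858019481/1238) = 9021059805668977/4952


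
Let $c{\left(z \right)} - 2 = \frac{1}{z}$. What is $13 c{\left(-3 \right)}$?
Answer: $\frac{65}{3} \approx 21.667$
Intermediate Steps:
$c{\left(z \right)} = 2 + \frac{1}{z}$
$13 c{\left(-3 \right)} = 13 \left(2 + \frac{1}{-3}\right) = 13 \left(2 - \frac{1}{3}\right) = 13 \cdot \frac{5}{3} = \frac{65}{3}$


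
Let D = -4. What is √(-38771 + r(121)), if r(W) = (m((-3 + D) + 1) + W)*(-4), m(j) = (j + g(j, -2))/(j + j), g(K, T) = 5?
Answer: I*√353298/3 ≈ 198.13*I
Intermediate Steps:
m(j) = (5 + j)/(2*j) (m(j) = (j + 5)/(j + j) = (5 + j)/((2*j)) = (5 + j)*(1/(2*j)) = (5 + j)/(2*j))
r(W) = -⅓ - 4*W (r(W) = ((5 + ((-3 - 4) + 1))/(2*((-3 - 4) + 1)) + W)*(-4) = ((5 + (-7 + 1))/(2*(-7 + 1)) + W)*(-4) = ((½)*(5 - 6)/(-6) + W)*(-4) = ((½)*(-⅙)*(-1) + W)*(-4) = (1/12 + W)*(-4) = -⅓ - 4*W)
√(-38771 + r(121)) = √(-38771 + (-⅓ - 4*121)) = √(-38771 + (-⅓ - 484)) = √(-38771 - 1453/3) = √(-117766/3) = I*√353298/3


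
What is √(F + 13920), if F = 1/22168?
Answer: √1710142385062/11084 ≈ 117.98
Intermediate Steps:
F = 1/22168 ≈ 4.5110e-5
√(F + 13920) = √(1/22168 + 13920) = √(308578561/22168) = √1710142385062/11084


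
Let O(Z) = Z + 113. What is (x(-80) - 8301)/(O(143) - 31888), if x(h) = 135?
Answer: 1361/5272 ≈ 0.25816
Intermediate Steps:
O(Z) = 113 + Z
(x(-80) - 8301)/(O(143) - 31888) = (135 - 8301)/((113 + 143) - 31888) = -8166/(256 - 31888) = -8166/(-31632) = -8166*(-1/31632) = 1361/5272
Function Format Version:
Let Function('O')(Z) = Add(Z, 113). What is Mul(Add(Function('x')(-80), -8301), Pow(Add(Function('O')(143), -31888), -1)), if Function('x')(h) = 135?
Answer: Rational(1361, 5272) ≈ 0.25816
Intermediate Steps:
Function('O')(Z) = Add(113, Z)
Mul(Add(Function('x')(-80), -8301), Pow(Add(Function('O')(143), -31888), -1)) = Mul(Add(135, -8301), Pow(Add(Add(113, 143), -31888), -1)) = Mul(-8166, Pow(Add(256, -31888), -1)) = Mul(-8166, Pow(-31632, -1)) = Mul(-8166, Rational(-1, 31632)) = Rational(1361, 5272)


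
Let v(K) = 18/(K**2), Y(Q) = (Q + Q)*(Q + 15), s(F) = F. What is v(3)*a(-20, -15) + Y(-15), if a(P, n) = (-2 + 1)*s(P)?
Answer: 40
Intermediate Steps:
Y(Q) = 2*Q*(15 + Q) (Y(Q) = (2*Q)*(15 + Q) = 2*Q*(15 + Q))
a(P, n) = -P (a(P, n) = (-2 + 1)*P = -P)
v(K) = 18/K**2
v(3)*a(-20, -15) + Y(-15) = (18/3**2)*(-1*(-20)) + 2*(-15)*(15 - 15) = (18*(1/9))*20 + 2*(-15)*0 = 2*20 + 0 = 40 + 0 = 40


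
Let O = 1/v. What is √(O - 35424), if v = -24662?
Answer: I*√21545381404118/24662 ≈ 188.21*I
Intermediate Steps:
O = -1/24662 (O = 1/(-24662) = -1/24662 ≈ -4.0548e-5)
√(O - 35424) = √(-1/24662 - 35424) = √(-873626689/24662) = I*√21545381404118/24662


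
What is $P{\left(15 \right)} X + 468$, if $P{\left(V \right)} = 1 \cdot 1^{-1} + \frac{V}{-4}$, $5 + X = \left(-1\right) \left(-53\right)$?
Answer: $336$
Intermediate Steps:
$X = 48$ ($X = -5 - -53 = -5 + 53 = 48$)
$P{\left(V \right)} = 1 - \frac{V}{4}$ ($P{\left(V \right)} = 1 \cdot 1 + V \left(- \frac{1}{4}\right) = 1 - \frac{V}{4}$)
$P{\left(15 \right)} X + 468 = \left(1 - \frac{15}{4}\right) 48 + 468 = \left(- \frac{11}{4}\right) 48 + 468 = -132 + 468 = 336$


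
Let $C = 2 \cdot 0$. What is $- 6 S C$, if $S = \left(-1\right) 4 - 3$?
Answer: $0$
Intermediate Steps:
$C = 0$
$S = -7$ ($S = -4 - 3 = -7$)
$- 6 S C = \left(-6\right) \left(-7\right) 0 = 42 \cdot 0 = 0$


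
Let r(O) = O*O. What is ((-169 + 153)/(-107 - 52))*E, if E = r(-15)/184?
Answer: 150/1219 ≈ 0.12305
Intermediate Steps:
r(O) = O**2
E = 225/184 (E = (-15)**2/184 = 225*(1/184) = 225/184 ≈ 1.2228)
((-169 + 153)/(-107 - 52))*E = ((-169 + 153)/(-107 - 52))*(225/184) = -16/(-159)*(225/184) = -16*(-1/159)*(225/184) = (16/159)*(225/184) = 150/1219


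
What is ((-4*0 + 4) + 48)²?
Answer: 2704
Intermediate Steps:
((-4*0 + 4) + 48)² = ((0 + 4) + 48)² = (4 + 48)² = 52² = 2704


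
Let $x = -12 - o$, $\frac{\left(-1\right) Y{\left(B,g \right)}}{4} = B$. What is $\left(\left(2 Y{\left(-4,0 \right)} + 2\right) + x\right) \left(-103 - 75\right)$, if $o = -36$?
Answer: $-10324$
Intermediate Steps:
$Y{\left(B,g \right)} = - 4 B$
$x = 24$ ($x = -12 - -36 = -12 + 36 = 24$)
$\left(\left(2 Y{\left(-4,0 \right)} + 2\right) + x\right) \left(-103 - 75\right) = \left(\left(2 \left(\left(-4\right) \left(-4\right)\right) + 2\right) + 24\right) \left(-103 - 75\right) = \left(\left(2 \cdot 16 + 2\right) + 24\right) \left(-103 - 75\right) = \left(\left(32 + 2\right) + 24\right) \left(-178\right) = \left(34 + 24\right) \left(-178\right) = 58 \left(-178\right) = -10324$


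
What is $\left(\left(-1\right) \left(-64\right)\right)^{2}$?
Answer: $4096$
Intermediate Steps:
$\left(\left(-1\right) \left(-64\right)\right)^{2} = 64^{2} = 4096$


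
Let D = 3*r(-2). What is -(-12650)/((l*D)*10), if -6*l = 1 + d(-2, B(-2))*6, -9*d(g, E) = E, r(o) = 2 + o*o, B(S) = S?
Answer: -1265/7 ≈ -180.71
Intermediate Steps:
r(o) = 2 + o²
d(g, E) = -E/9
D = 18 (D = 3*(2 + (-2)²) = 3*(2 + 4) = 3*6 = 18)
l = -7/18 (l = -(1 - ⅑*(-2)*6)/6 = -(1 + (2/9)*6)/6 = -(1 + 4/3)/6 = -⅙*7/3 = -7/18 ≈ -0.38889)
-(-12650)/((l*D)*10) = -(-12650)/(-7/18*18*10) = -(-12650)/((-7*10)) = -(-12650)/(-70) = -(-12650)*(-1)/70 = -2*1265/14 = -1265/7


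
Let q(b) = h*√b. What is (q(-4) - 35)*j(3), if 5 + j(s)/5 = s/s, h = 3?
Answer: 700 - 120*I ≈ 700.0 - 120.0*I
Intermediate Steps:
q(b) = 3*√b
j(s) = -20 (j(s) = -25 + 5*(s/s) = -25 + 5*1 = -25 + 5 = -20)
(q(-4) - 35)*j(3) = (3*√(-4) - 35)*(-20) = (3*(2*I) - 35)*(-20) = (6*I - 35)*(-20) = (-35 + 6*I)*(-20) = 700 - 120*I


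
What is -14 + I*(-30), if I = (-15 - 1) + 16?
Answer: -14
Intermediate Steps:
I = 0 (I = -16 + 16 = 0)
-14 + I*(-30) = -14 + 0*(-30) = -14 + 0 = -14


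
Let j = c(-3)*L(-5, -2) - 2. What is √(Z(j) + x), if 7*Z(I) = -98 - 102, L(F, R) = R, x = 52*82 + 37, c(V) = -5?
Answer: 3*√23261/7 ≈ 65.364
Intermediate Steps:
x = 4301 (x = 4264 + 37 = 4301)
j = 8 (j = -5*(-2) - 2 = 10 - 2 = 8)
Z(I) = -200/7 (Z(I) = (-98 - 102)/7 = (⅐)*(-200) = -200/7)
√(Z(j) + x) = √(-200/7 + 4301) = √(29907/7) = 3*√23261/7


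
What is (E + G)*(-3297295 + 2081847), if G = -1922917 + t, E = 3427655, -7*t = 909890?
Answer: -11696591567648/7 ≈ -1.6709e+12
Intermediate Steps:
t = -909890/7 (t = -1/7*909890 = -909890/7 ≈ -1.2998e+5)
G = -14370309/7 (G = -1922917 - 909890/7 = -14370309/7 ≈ -2.0529e+6)
(E + G)*(-3297295 + 2081847) = (3427655 - 14370309/7)*(-3297295 + 2081847) = (9623276/7)*(-1215448) = -11696591567648/7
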